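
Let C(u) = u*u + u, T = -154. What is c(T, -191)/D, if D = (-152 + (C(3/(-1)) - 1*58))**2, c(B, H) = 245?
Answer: 245/41616 ≈ 0.0058872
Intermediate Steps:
C(u) = u + u**2 (C(u) = u**2 + u = u + u**2)
D = 41616 (D = (-152 + ((3/(-1))*(1 + 3/(-1)) - 1*58))**2 = (-152 + ((3*(-1))*(1 + 3*(-1)) - 58))**2 = (-152 + (-3*(1 - 3) - 58))**2 = (-152 + (-3*(-2) - 58))**2 = (-152 + (6 - 58))**2 = (-152 - 52)**2 = (-204)**2 = 41616)
c(T, -191)/D = 245/41616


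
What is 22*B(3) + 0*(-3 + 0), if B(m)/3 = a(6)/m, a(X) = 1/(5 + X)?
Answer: 2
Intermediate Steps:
B(m) = 3/(11*m) (B(m) = 3*(1/((5 + 6)*m)) = 3*(1/(11*m)) = 3/(11*m))
22*B(3) + 0*(-3 + 0) = 22*((3/11)/3) + 0*(-3 + 0) = 22*((3/11)*(1/3)) + 0*(-3) = 22*(1/11) + 0 = 2 + 0 = 2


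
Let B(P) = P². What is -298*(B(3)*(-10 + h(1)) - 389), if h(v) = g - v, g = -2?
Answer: 150788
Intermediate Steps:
h(v) = -2 - v
-298*(B(3)*(-10 + h(1)) - 389) = -298*(3²*(-10 + (-2 - 1*1)) - 389) = -298*(9*(-10 + (-2 - 1)) - 389) = -298*(9*(-10 - 3) - 389) = -298*(9*(-13) - 389) = -298*(-117 - 389) = -298*(-506) = 150788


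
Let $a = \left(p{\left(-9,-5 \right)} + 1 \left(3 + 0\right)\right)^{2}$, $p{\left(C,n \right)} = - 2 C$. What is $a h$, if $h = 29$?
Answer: $12789$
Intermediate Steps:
$a = 441$ ($a = \left(\left(-2\right) \left(-9\right) + 1 \left(3 + 0\right)\right)^{2} = \left(18 + 1 \cdot 3\right)^{2} = \left(18 + 3\right)^{2} = 21^{2} = 441$)
$a h = 441 \cdot 29 = 12789$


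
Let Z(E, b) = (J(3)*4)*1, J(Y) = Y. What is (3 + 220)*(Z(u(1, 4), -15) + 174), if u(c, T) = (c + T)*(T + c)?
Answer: 41478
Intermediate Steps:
u(c, T) = (T + c)² (u(c, T) = (T + c)*(T + c) = (T + c)²)
Z(E, b) = 12 (Z(E, b) = (3*4)*1 = 12*1 = 12)
(3 + 220)*(Z(u(1, 4), -15) + 174) = (3 + 220)*(12 + 174) = 223*186 = 41478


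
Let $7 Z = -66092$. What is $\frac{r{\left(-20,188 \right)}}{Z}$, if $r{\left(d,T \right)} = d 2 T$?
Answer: $\frac{13160}{16523} \approx 0.79647$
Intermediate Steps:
$Z = - \frac{66092}{7}$ ($Z = \frac{1}{7} \left(-66092\right) = - \frac{66092}{7} \approx -9441.7$)
$r{\left(d,T \right)} = 2 T d$ ($r{\left(d,T \right)} = 2 d T = 2 T d$)
$\frac{r{\left(-20,188 \right)}}{Z} = \frac{2 \cdot 188 \left(-20\right)}{- \frac{66092}{7}} = \left(-7520\right) \left(- \frac{7}{66092}\right) = \frac{13160}{16523}$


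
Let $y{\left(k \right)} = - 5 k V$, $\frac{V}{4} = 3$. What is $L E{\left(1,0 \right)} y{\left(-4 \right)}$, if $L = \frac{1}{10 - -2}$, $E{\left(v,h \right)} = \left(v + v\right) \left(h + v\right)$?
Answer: $40$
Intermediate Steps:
$V = 12$ ($V = 4 \cdot 3 = 12$)
$y{\left(k \right)} = - 60 k$ ($y{\left(k \right)} = - 5 k 12 = - 60 k$)
$E{\left(v,h \right)} = 2 v \left(h + v\right)$
$L = \frac{1}{12}$ ($L = \frac{1}{10 + 2} = \frac{1}{12} \approx 0.083333$)
$L E{\left(1,0 \right)} y{\left(-4 \right)} = \frac{2 \cdot 1 \left(0 + 1\right)}{12} \left(\left(-60\right) \left(-4\right)\right) = \frac{2 \cdot 1 \cdot 1}{12} \cdot 240 = \frac{1}{12} \cdot 2 \cdot 240 = \frac{1}{6} \cdot 240 = 40$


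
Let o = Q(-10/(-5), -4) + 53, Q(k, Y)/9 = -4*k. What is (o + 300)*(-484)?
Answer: -136004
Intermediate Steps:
Q(k, Y) = -36*k (Q(k, Y) = 9*(-4*k) = -36*k)
o = -19 (o = -(-360)/(-5) + 53 = -(-360)*(-1)/5 + 53 = -36*2 + 53 = -72 + 53 = -19)
(o + 300)*(-484) = (-19 + 300)*(-484) = 281*(-484) = -136004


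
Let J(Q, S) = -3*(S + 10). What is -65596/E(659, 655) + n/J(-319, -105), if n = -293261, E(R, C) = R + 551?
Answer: -37354067/34485 ≈ -1083.2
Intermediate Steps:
E(R, C) = 551 + R
J(Q, S) = -30 - 3*S (J(Q, S) = -3*(10 + S) = -30 - 3*S)
-65596/E(659, 655) + n/J(-319, -105) = -65596/(551 + 659) - 293261/(-30 - 3*(-105)) = -65596/1210 - 293261/(-30 + 315) = -65596*1/1210 - 293261/285 = -32798/605 - 293261*1/285 = -32798/605 - 293261/285 = -37354067/34485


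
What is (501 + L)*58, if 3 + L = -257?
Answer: 13978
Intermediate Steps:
L = -260 (L = -3 - 257 = -260)
(501 + L)*58 = (501 - 260)*58 = 241*58 = 13978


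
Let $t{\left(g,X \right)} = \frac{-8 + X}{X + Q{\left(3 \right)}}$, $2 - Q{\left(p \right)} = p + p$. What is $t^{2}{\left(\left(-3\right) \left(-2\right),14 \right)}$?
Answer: $\frac{9}{25} \approx 0.36$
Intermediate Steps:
$Q{\left(p \right)} = 2 - 2 p$ ($Q{\left(p \right)} = 2 - \left(p + p\right) = 2 - 2 p$)
$t{\left(g,X \right)} = \frac{-8 + X}{-4 + X}$ ($t{\left(g,X \right)} = \frac{-8 + X}{X + \left(2 - 6\right)} = \frac{-8 + X}{X - 4} = \frac{-8 + X}{-4 + X}$)
$t^{2}{\left(\left(-3\right) \left(-2\right),14 \right)} = \left(\frac{-8 + 14}{-4 + 14}\right)^{2} = \left(\frac{1}{10} \cdot 6\right)^{2} = \left(\frac{3}{5}\right)^{2} = \frac{9}{25}$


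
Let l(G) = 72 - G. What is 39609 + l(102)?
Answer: 39579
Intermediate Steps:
39609 + l(102) = 39609 + (72 - 1*102) = 39609 + (72 - 102) = 39609 - 30 = 39579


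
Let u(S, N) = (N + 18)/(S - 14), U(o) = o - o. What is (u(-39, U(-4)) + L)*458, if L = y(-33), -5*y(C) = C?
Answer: 759822/265 ≈ 2867.3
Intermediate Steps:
U(o) = 0
y(C) = -C/5
L = 33/5 (L = -1/5*(-33) = 33/5 ≈ 6.6000)
u(S, N) = (18 + N)/(-14 + S)
(u(-39, U(-4)) + L)*458 = ((18 + 0)/(-14 - 39) + 33/5)*458 = (18/(-53) + 33/5)*458 = (-1/53*18 + 33/5)*458 = (-18/53 + 33/5)*458 = (1659/265)*458 = 759822/265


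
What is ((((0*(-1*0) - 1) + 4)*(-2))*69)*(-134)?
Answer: 55476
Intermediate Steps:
((((0*(-1*0) - 1) + 4)*(-2))*69)*(-134) = ((((0*0 - 1) + 4)*(-2))*69)*(-134) = ((((0 - 1) + 4)*(-2))*69)*(-134) = (((-1 + 4)*(-2))*69)*(-134) = ((3*(-2))*69)*(-134) = -6*69*(-134) = -414*(-134) = 55476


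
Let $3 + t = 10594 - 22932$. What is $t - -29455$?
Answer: $17114$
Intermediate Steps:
$t = -12341$ ($t = -3 + \left(10594 - 22932\right) = -3 - 12338 = -12341$)
$t - -29455 = -12341 - -29455 = -12341 + 29455 = 17114$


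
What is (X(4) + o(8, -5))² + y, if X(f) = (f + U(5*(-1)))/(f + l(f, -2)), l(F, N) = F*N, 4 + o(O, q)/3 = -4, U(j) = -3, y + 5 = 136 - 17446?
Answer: -267631/16 ≈ -16727.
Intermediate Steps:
y = -17315 (y = -5 + (136 - 17446) = -5 - 17310 = -17315)
o(O, q) = -24 (o(O, q) = -12 + 3*(-4) = -12 - 12 = -24)
X(f) = -(-3 + f)/f (X(f) = (f - 3)/(f + f*(-2)) = (-3 + f)/(f - 2*f) = (-3 + f)/((-f)) = (-3 + f)*(-1/f) = -(-3 + f)/f)
(X(4) + o(8, -5))² + y = ((3 - 1*4)/4 - 24)² - 17315 = ((3 - 4)/4 - 24)² - 17315 = ((¼)*(-1) - 24)² - 17315 = (-¼ - 24)² - 17315 = (-97/4)² - 17315 = 9409/16 - 17315 = -267631/16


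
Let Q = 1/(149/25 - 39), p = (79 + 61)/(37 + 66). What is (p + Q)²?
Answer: 12783694225/7238266084 ≈ 1.7661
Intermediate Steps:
p = 140/103 ≈ 1.3592
Q = -25/826 (Q = 1/(149*(1/25) - 39) = 1/(149/25 - 39) = 1/(-826/25) = -25/826 ≈ -0.030266)
(p + Q)² = (140/103 - 25/826)² = (113065/85078)² = 12783694225/7238266084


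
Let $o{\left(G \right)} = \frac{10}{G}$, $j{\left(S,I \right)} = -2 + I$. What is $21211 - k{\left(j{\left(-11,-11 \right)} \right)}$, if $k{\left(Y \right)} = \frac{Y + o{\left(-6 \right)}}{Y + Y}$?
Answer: $\frac{827207}{39} \approx 21210.0$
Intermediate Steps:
$k{\left(Y \right)} = \frac{- \frac{5}{3} + Y}{2 Y}$ ($k{\left(Y \right)} = \frac{Y + \frac{10}{-6}}{Y + Y} = \frac{Y + 10 \left(- \frac{1}{6}\right)}{2 Y} = \left(Y - \frac{5}{3}\right) \frac{1}{2 Y} = \left(- \frac{5}{3} + Y\right) \frac{1}{2 Y} = \frac{- \frac{5}{3} + Y}{2 Y}$)
$21211 - k{\left(j{\left(-11,-11 \right)} \right)} = 21211 - \frac{-5 + 3 \left(-2 - 11\right)}{6 \left(-2 - 11\right)} = 21211 - \frac{-5 + 3 \left(-13\right)}{6 \left(-13\right)} = 21211 - \frac{1}{6} \left(- \frac{1}{13}\right) \left(-5 - 39\right) = 21211 - \frac{1}{6} \left(- \frac{1}{13}\right) \left(-44\right) = 21211 - \frac{22}{39} = \frac{827207}{39}$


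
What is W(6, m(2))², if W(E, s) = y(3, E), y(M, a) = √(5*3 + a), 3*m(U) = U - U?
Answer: 21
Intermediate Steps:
m(U) = 0 (m(U) = (U - U)/3 = (⅓)*0 = 0)
y(M, a) = √(15 + a)
W(E, s) = √(15 + E)
W(6, m(2))² = (√(15 + 6))² = (√21)² = 21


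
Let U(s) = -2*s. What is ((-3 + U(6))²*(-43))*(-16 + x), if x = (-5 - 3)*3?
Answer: 387000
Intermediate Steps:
x = -24 (x = -8*3 = -24)
((-3 + U(6))²*(-43))*(-16 + x) = ((-3 - 2*6)²*(-43))*(-16 - 24) = ((-3 - 12)²*(-43))*(-40) = ((-15)²*(-43))*(-40) = (225*(-43))*(-40) = -9675*(-40) = 387000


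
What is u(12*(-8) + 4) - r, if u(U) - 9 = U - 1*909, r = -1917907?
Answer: 1916915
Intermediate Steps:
u(U) = -900 + U (u(U) = 9 + (U - 1*909) = 9 + (U - 909) = 9 + (-909 + U) = -900 + U)
u(12*(-8) + 4) - r = (-900 + (12*(-8) + 4)) - 1*(-1917907) = (-900 + (-96 + 4)) + 1917907 = (-900 - 92) + 1917907 = -992 + 1917907 = 1916915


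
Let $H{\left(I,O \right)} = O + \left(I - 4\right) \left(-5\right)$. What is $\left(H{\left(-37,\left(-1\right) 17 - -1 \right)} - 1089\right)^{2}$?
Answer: $810000$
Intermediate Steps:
$H{\left(I,O \right)} = 20 + O - 5 I$ ($H{\left(I,O \right)} = O + \left(-4 + I\right) \left(-5\right) = O - \left(-20 + 5 I\right) = 20 + O - 5 I$)
$\left(H{\left(-37,\left(-1\right) 17 - -1 \right)} - 1089\right)^{2} = \left(\left(20 - 16 - -185\right) - 1089\right)^{2} = \left(\left(20 + \left(-17 + 1\right) + 185\right) - 1089\right)^{2} = \left(\left(20 - 16 + 185\right) - 1089\right)^{2} = \left(189 - 1089\right)^{2} = \left(-900\right)^{2} = 810000$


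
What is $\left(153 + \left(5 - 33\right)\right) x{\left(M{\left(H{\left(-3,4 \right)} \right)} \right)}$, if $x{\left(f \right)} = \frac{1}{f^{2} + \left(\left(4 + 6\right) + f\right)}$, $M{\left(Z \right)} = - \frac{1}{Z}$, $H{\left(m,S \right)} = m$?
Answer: $\frac{1125}{94} \approx 11.968$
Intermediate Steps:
$M{\left(Z \right)} = - \frac{1}{Z}$
$x{\left(f \right)} = \frac{1}{10 + f + f^{2}}$ ($x{\left(f \right)} = \frac{1}{f^{2} + \left(10 + f\right)} = \frac{1}{10 + f + f^{2}}$)
$\left(153 + \left(5 - 33\right)\right) x{\left(M{\left(H{\left(-3,4 \right)} \right)} \right)} = \frac{153 + \left(5 - 33\right)}{10 - \frac{1}{-3} + \left(- \frac{1}{-3}\right)^{2}} = \frac{153 + \left(5 - 33\right)}{10 - - \frac{1}{3} + \left(\left(-1\right) \left(- \frac{1}{3}\right)\right)^{2}} = \frac{153 - 28}{10 + \frac{1}{3} + \left(\frac{1}{3}\right)^{2}} = \frac{125}{10 + \frac{1}{3} + \frac{1}{9}} = \frac{125}{\frac{94}{9}} = 125 \cdot \frac{9}{94} = \frac{1125}{94}$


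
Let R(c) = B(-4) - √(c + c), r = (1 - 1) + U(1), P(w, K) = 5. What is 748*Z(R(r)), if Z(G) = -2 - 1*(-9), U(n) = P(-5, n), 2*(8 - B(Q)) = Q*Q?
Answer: 5236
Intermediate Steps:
B(Q) = 8 - Q²/2 (B(Q) = 8 - Q*Q/2 = 8 - Q²/2)
U(n) = 5
r = 5 (r = (1 - 1) + 5 = 0 + 5 = 5)
R(c) = -√2*√c (R(c) = (8 - ½*(-4)²) - √(c + c) = (8 - ½*16) - √(2*c) = (8 - 8) - √2*√c = 0 - √2*√c = -√2*√c)
Z(G) = 7 (Z(G) = -2 + 9 = 7)
748*Z(R(r)) = 748*7 = 5236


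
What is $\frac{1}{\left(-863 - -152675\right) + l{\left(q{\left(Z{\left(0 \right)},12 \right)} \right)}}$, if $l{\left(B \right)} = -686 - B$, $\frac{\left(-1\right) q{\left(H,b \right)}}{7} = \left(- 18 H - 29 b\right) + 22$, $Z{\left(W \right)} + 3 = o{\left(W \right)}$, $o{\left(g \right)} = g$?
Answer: $\frac{1}{149222} \approx 6.7014 \cdot 10^{-6}$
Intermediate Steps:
$Z{\left(W \right)} = -3 + W$
$q{\left(H,b \right)} = -154 + 126 H + 203 b$ ($q{\left(H,b \right)} = - 7 \left(\left(- 18 H - 29 b\right) + 22\right) = - 7 \left(\left(- 29 b - 18 H\right) + 22\right) = - 7 \left(22 - 29 b - 18 H\right) = -154 + 126 H + 203 b$)
$\frac{1}{\left(-863 - -152675\right) + l{\left(q{\left(Z{\left(0 \right)},12 \right)} \right)}} = \frac{1}{\left(-863 - -152675\right) - \left(532 + 2436 + 126 \left(-3 + 0\right)\right)} = \frac{1}{\left(-863 + 152675\right) - \left(2968 - 378\right)} = \frac{1}{151812 - 2590} = \frac{1}{149222}$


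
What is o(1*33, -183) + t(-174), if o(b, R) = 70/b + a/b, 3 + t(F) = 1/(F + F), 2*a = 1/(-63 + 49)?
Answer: -11827/13398 ≈ -0.88274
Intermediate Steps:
a = -1/28 (a = 1/(2*(-63 + 49)) = (½)/(-14) = (½)*(-1/14) = -1/28 ≈ -0.035714)
t(F) = -3 + 1/(2*F) (t(F) = -3 + 1/(F + F) = -3 + 1/(2*F))
o(b, R) = 1959/(28*b) (o(b, R) = 70/b - 1/(28*b) = 1959/(28*b))
o(1*33, -183) + t(-174) = 1959/(28*((1*33))) + (-3 + (½)/(-174)) = (1959/28)/33 + (-3 + (½)*(-1/174)) = (1959/28)*(1/33) + (-3 - 1/348) = 653/308 - 1045/348 = -11827/13398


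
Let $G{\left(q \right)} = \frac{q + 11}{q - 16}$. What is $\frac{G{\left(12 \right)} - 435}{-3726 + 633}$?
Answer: $\frac{1763}{12372} \approx 0.1425$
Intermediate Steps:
$G{\left(q \right)} = \frac{11 + q}{-16 + q}$
$\frac{G{\left(12 \right)} - 435}{-3726 + 633} = \frac{\frac{11 + 12}{-16 + 12} - 435}{-3726 + 633} = \frac{\frac{1}{-4} \cdot 23 - 435}{-3093} = \left(\left(- \frac{1}{4}\right) 23 - 435\right) \left(- \frac{1}{3093}\right) = \left(- \frac{23}{4} - 435\right) \left(- \frac{1}{3093}\right) = \left(- \frac{1763}{4}\right) \left(- \frac{1}{3093}\right) = \frac{1763}{12372}$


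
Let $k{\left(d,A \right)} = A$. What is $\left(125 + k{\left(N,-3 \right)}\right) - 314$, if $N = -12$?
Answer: $-192$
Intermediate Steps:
$\left(125 + k{\left(N,-3 \right)}\right) - 314 = \left(125 - 3\right) - 314 = 122 - 314 = -192$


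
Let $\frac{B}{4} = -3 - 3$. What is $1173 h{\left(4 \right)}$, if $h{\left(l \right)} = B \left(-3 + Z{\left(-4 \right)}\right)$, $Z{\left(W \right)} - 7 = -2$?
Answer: $-56304$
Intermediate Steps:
$B = -24$ ($B = 4 \left(-3 - 3\right) = 4 \left(-6\right) = -24$)
$Z{\left(W \right)} = 5$ ($Z{\left(W \right)} = 7 - 2 = 5$)
$h{\left(l \right)} = -48$ ($h{\left(l \right)} = - 24 \left(-3 + 5\right) = \left(-24\right) 2 = -48$)
$1173 h{\left(4 \right)} = 1173 \left(-48\right) = -56304$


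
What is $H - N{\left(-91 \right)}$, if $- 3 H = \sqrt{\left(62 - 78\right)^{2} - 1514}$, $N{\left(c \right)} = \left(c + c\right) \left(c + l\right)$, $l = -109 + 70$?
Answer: $-23660 - \frac{i \sqrt{1258}}{3} \approx -23660.0 - 11.823 i$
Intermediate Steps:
$l = -39$
$N{\left(c \right)} = 2 c \left(-39 + c\right)$ ($N{\left(c \right)} = \left(c + c\right) \left(c - 39\right) = 2 c \left(-39 + c\right)$)
$H = - \frac{i \sqrt{1258}}{3}$ ($H = - \frac{\sqrt{\left(62 - 78\right)^{2} - 1514}}{3} = - \frac{\sqrt{\left(-16\right)^{2} - 1514}}{3} = - \frac{\sqrt{256 - 1514}}{3} = - \frac{\sqrt{-1258}}{3} = - \frac{i \sqrt{1258}}{3} \approx - 11.823 i$)
$H - N{\left(-91 \right)} = - \frac{i \sqrt{1258}}{3} - 2 \left(-91\right) \left(-39 - 91\right) = - \frac{i \sqrt{1258}}{3} - 2 \left(-91\right) \left(-130\right) = - \frac{i \sqrt{1258}}{3} - 23660 = -23660 - \frac{i \sqrt{1258}}{3}$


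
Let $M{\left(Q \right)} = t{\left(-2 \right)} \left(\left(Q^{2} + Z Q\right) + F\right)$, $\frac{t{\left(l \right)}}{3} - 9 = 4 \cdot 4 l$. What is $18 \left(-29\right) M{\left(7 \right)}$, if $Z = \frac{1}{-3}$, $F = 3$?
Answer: $1788894$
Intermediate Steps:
$Z = - \frac{1}{3} \approx -0.33333$
$t{\left(l \right)} = 27 + 48 l$ ($t{\left(l \right)} = 27 + 3 \cdot 4 \cdot 4 l = 27 + 3 \cdot 16 l = 27 + 48 l$)
$M{\left(Q \right)} = -207 - 69 Q^{2} + 23 Q$ ($M{\left(Q \right)} = \left(27 + 48 \left(-2\right)\right) \left(\left(Q^{2} - \frac{Q}{3}\right) + 3\right) = \left(27 - 96\right) \left(3 + Q^{2} - \frac{Q}{3}\right) = - 69 \left(3 + Q^{2} - \frac{Q}{3}\right) = -207 - 69 Q^{2} + 23 Q$)
$18 \left(-29\right) M{\left(7 \right)} = 18 \left(-29\right) \left(-207 - 69 \cdot 7^{2} + 23 \cdot 7\right) = - 522 \left(-207 - 3381 + 161\right) = \left(-522\right) \left(-3427\right) = 1788894$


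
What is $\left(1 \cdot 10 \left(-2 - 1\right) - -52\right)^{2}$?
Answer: $484$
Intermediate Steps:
$\left(1 \cdot 10 \left(-2 - 1\right) - -52\right)^{2} = \left(10 \left(-2 - 1\right) + \left(-18 + 70\right)\right)^{2} = \left(10 \left(-3\right) + 52\right)^{2} = \left(-30 + 52\right)^{2} = 22^{2} = 484$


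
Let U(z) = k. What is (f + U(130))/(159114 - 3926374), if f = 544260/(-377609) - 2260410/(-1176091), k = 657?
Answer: -291988824869313/1673049759022441940 ≈ -0.00017452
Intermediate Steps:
U(z) = 657
f = 213451872030/444102546419 (f = 544260*(-1/377609) - 2260410*(-1/1176091) = -544260/377609 + 2260410/1176091 = 213451872030/444102546419 ≈ 0.48064)
(f + U(130))/(159114 - 3926374) = (213451872030/444102546419 + 657)/(159114 - 3926374) = (291988824869313/444102546419)/(-3767260) = (291988824869313/444102546419)*(-1/3767260) = -291988824869313/1673049759022441940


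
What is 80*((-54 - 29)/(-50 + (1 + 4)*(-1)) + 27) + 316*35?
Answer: 146748/11 ≈ 13341.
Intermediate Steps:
80*((-54 - 29)/(-50 + (1 + 4)*(-1)) + 27) + 316*35 = 80*(-83/(-50 + 5*(-1)) + 27) + 11060 = 80*(-83/(-50 - 5) + 27) + 11060 = 80*(-83/(-55) + 27) + 11060 = 80*(-83*(-1/55) + 27) + 11060 = 80*(83/55 + 27) + 11060 = 80*(1568/55) + 11060 = 25088/11 + 11060 = 146748/11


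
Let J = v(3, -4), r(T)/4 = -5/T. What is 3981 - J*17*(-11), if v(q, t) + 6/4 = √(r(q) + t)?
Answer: 7401/2 + 748*I*√6/3 ≈ 3700.5 + 610.74*I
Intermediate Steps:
r(T) = -20/T (r(T) = 4*(-5/T) = -20/T)
v(q, t) = -3/2 + √(t - 20/q) (v(q, t) = -3/2 + √(-20/q + t) = -3/2 + √(t - 20/q))
J = -3/2 + 4*I*√6/3 (J = -3/2 + √(-4 - 20/3) = -3/2 + √(-32/3) = -3/2 + 4*I*√6/3 ≈ -1.5 + 3.266*I)
3981 - J*17*(-11) = 3981 - (-3/2 + 4*I*√6/3)*17*(-11) = 3981 - (-51/2 + 68*I*√6/3)*(-11) = 3981 - (561/2 - 748*I*√6/3) = 3981 + (-561/2 + 748*I*√6/3) = 7401/2 + 748*I*√6/3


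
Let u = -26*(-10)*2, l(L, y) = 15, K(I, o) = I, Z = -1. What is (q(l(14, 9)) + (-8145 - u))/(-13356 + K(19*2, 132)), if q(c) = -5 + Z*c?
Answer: 8685/13318 ≈ 0.65213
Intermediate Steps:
q(c) = -5 - c
u = 520 (u = 260*2 = 520)
(q(l(14, 9)) + (-8145 - u))/(-13356 + K(19*2, 132)) = ((-5 - 1*15) + (-8145 - 1*520))/(-13356 + 19*2) = ((-5 - 15) + (-8145 - 520))/(-13356 + 38) = (-20 - 8665)/(-13318) = -8685*(-1/13318) = 8685/13318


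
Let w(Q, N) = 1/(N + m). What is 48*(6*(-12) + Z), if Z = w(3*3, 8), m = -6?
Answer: -3432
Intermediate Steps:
w(Q, N) = 1/(-6 + N) (w(Q, N) = 1/(N - 6) = 1/(-6 + N))
Z = ½ (Z = 1/(-6 + 8) = 1/2 = ½ ≈ 0.50000)
48*(6*(-12) + Z) = 48*(6*(-12) + ½) = 48*(-72 + ½) = 48*(-143/2) = -3432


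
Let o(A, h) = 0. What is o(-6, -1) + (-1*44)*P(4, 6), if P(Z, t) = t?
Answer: -264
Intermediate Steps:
o(-6, -1) + (-1*44)*P(4, 6) = 0 - 1*44*6 = 0 - 44*6 = 0 - 264 = -264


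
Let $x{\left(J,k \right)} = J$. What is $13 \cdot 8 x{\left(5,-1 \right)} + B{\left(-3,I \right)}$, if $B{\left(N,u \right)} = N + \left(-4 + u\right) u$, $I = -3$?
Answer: $538$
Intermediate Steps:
$B{\left(N,u \right)} = N + u \left(-4 + u\right)$
$13 \cdot 8 x{\left(5,-1 \right)} + B{\left(-3,I \right)} = 13 \cdot 8 \cdot 5 - \left(-9 - 9\right) = 104 \cdot 5 + \left(-3 + 9 + 12\right) = 520 + 18 = 538$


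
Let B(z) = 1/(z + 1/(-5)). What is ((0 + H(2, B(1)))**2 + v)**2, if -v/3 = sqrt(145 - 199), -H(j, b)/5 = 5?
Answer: 390139 - 11250*I*sqrt(6) ≈ 3.9014e+5 - 27557.0*I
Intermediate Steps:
B(z) = 1/(-1/5 + z) (B(z) = 1/(z - 1/5) = 1/(-1/5 + z))
H(j, b) = -25 (H(j, b) = -5*5 = -25)
v = -9*I*sqrt(6) (v = -3*sqrt(145 - 199) = -9*I*sqrt(6) ≈ -22.045*I)
((0 + H(2, B(1)))**2 + v)**2 = ((0 - 25)**2 - 9*I*sqrt(6))**2 = ((-25)**2 - 9*I*sqrt(6))**2 = (625 - 9*I*sqrt(6))**2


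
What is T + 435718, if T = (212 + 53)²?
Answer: 505943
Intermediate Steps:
T = 70225 (T = 265² = 70225)
T + 435718 = 70225 + 435718 = 505943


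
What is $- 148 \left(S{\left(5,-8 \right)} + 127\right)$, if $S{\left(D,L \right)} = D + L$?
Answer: $-18352$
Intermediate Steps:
$- 148 \left(S{\left(5,-8 \right)} + 127\right) = - 148 \left(\left(5 - 8\right) + 127\right) = - 148 \left(-3 + 127\right) = \left(-148\right) 124 = -18352$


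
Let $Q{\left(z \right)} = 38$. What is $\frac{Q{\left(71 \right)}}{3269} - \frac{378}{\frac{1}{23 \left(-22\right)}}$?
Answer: $\frac{625255130}{3269} \approx 1.9127 \cdot 10^{5}$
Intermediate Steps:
$\frac{Q{\left(71 \right)}}{3269} - \frac{378}{\frac{1}{23 \left(-22\right)}} = \frac{38}{3269} - \frac{378}{\frac{1}{23 \left(-22\right)}} = 38 \cdot \frac{1}{3269} - \frac{378}{\frac{1}{-506}} = \frac{38}{3269} - \frac{378}{- \frac{1}{506}} = \frac{38}{3269} - -191268 = \frac{38}{3269} + 191268 = \frac{625255130}{3269}$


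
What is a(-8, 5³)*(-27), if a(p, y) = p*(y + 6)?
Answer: 28296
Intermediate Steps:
a(p, y) = p*(6 + y)
a(-8, 5³)*(-27) = -8*(6 + 5³)*(-27) = -8*(6 + 125)*(-27) = -8*131*(-27) = -1048*(-27) = 28296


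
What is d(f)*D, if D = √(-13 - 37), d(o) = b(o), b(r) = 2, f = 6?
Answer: 10*I*√2 ≈ 14.142*I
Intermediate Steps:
d(o) = 2
D = 5*I*√2 (D = √(-50) = 5*I*√2 ≈ 7.0711*I)
d(f)*D = 2*(5*I*√2) = 10*I*√2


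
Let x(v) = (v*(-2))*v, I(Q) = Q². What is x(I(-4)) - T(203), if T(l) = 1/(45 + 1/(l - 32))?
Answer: -3940523/7696 ≈ -512.02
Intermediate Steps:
T(l) = 1/(45 + 1/(-32 + l))
x(v) = -2*v² (x(v) = (-2*v)*v = -2*v²)
x(I(-4)) - T(203) = -2*((-4)²)² - (-32 + 203)/(-1439 + 45*203) = -2*16² - 171/(-1439 + 9135) = -2*256 - 171/7696 = -512 - 171/7696 = -3940523/7696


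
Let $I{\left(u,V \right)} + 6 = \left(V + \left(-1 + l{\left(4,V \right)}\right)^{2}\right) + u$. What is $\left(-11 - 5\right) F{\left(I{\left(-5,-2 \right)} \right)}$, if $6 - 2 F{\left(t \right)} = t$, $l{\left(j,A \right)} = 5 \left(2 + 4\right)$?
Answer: $6576$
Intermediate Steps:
$l{\left(j,A \right)} = 30$ ($l{\left(j,A \right)} = 5 \cdot 6 = 30$)
$I{\left(u,V \right)} = 835 + V + u$ ($I{\left(u,V \right)} = -6 + \left(\left(V + \left(-1 + 30\right)^{2}\right) + u\right) = -6 + \left(\left(V + 29^{2}\right) + u\right) = -6 + \left(\left(V + 841\right) + u\right) = -6 + \left(\left(841 + V\right) + u\right) = -6 + \left(841 + V + u\right) = 835 + V + u$)
$F{\left(t \right)} = 3 - \frac{t}{2}$
$\left(-11 - 5\right) F{\left(I{\left(-5,-2 \right)} \right)} = \left(-11 - 5\right) \left(3 - \frac{835 - 2 - 5}{2}\right) = - 16 \left(3 - 414\right) = \left(-16\right) \left(-411\right) = 6576$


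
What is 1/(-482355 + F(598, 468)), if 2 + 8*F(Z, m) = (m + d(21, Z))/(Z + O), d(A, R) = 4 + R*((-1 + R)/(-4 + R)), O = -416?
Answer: -144144/69528508927 ≈ -2.0732e-6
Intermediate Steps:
d(A, R) = 4 + R*(-1 + R)/(-4 + R) (d(A, R) = 4 + R*((-1 + R)/(-4 + R)) = 4 + R*(-1 + R)/(-4 + R))
F(Z, m) = -¼ + (m + (-16 + Z² + 3*Z)/(-4 + Z))/(8*(-416 + Z)) (F(Z, m) = -¼ + ((m + (-16 + Z² + 3*Z)/(-4 + Z))/(Z - 416))/8 = -¼ + ((m + (-16 + Z² + 3*Z)/(-4 + Z))/(-416 + Z))/8 = -¼ + (m + (-16 + Z² + 3*Z)/(-4 + Z))/(8*(-416 + Z)))
1/(-482355 + F(598, 468)) = 1/(-482355 + (-3344 - 1*598² - 4*468 + 843*598 + 598*468)/(8*(1664 + 598² - 420*598))) = 1/(-482355 + (-3344 - 1*357604 - 1872 + 504114 + 279864)/(8*(1664 + 357604 - 251160))) = 1/(-482355 + (⅛)*(-3344 - 357604 - 1872 + 504114 + 279864)/108108) = 1/(-482355 + (⅛)*(1/108108)*421158) = 1/(-482355 + 70193/144144) = 1/(-69528508927/144144) = -144144/69528508927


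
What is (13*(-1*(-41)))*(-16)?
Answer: -8528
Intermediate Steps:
(13*(-1*(-41)))*(-16) = (13*41)*(-16) = 533*(-16) = -8528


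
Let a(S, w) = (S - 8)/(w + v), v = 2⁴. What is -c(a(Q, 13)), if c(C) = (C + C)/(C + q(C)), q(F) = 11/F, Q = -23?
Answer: -961/5106 ≈ -0.18821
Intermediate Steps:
v = 16
a(S, w) = (-8 + S)/(16 + w) (a(S, w) = (S - 8)/(w + 16) = (-8 + S)/(16 + w))
c(C) = 2*C/(C + 11/C) (c(C) = (C + C)/(C + 11/C) = (2*C)/(C + 11/C) = 2*C/(C + 11/C))
-c(a(Q, 13)) = -2*((-8 - 23)/(16 + 13))²/(11 + ((-8 - 23)/(16 + 13))²) = -2*(-31/29)²/(11 + (-31/29)²) = -2*961/(841*(11 + 961/841)) = -2*961/(841*10212/841) = -2*961*841/(841*10212) = -1*961/5106 = -961/5106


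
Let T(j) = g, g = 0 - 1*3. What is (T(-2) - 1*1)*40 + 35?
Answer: -125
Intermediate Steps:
g = -3 (g = 0 - 3 = -3)
T(j) = -3
(T(-2) - 1*1)*40 + 35 = (-3 - 1*1)*40 + 35 = (-3 - 1)*40 + 35 = -4*40 + 35 = -160 + 35 = -125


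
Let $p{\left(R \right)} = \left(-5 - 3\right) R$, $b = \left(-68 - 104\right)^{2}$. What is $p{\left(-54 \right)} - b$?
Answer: $-29152$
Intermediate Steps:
$b = 29584$ ($b = \left(-172\right)^{2} = 29584$)
$p{\left(R \right)} = - 8 R$
$p{\left(-54 \right)} - b = \left(-8\right) \left(-54\right) - 29584 = 432 - 29584 = -29152$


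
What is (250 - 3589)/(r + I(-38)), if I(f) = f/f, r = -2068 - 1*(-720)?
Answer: 1113/449 ≈ 2.4788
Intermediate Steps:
r = -1348 (r = -2068 + 720 = -1348)
I(f) = 1
(250 - 3589)/(r + I(-38)) = (250 - 3589)/(-1348 + 1) = -3339/(-1347) = -3339*(-1/1347) = 1113/449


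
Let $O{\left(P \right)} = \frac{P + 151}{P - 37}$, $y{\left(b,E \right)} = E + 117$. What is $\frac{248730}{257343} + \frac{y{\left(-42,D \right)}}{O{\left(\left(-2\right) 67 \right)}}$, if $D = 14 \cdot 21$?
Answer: $- \frac{6027364991}{1458277} \approx -4133.2$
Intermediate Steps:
$D = 294$
$y{\left(b,E \right)} = 117 + E$
$O{\left(P \right)} = \frac{151 + P}{-37 + P}$
$\frac{248730}{257343} + \frac{y{\left(-42,D \right)}}{O{\left(\left(-2\right) 67 \right)}} = \frac{248730}{257343} + \frac{117 + 294}{\frac{1}{-37 - 134} \left(151 - 134\right)} = 248730 \cdot \frac{1}{257343} + \frac{411}{\frac{1}{-37 - 134} \left(151 - 134\right)} = \frac{82910}{85781} + \frac{411}{\frac{1}{-171} \cdot 17} = \frac{82910}{85781} + \frac{411}{\left(- \frac{1}{171}\right) 17} = \frac{82910}{85781} + \frac{411}{- \frac{17}{171}} = \frac{82910}{85781} + 411 \left(- \frac{171}{17}\right) = \frac{82910}{85781} - \frac{70281}{17} = - \frac{6027364991}{1458277}$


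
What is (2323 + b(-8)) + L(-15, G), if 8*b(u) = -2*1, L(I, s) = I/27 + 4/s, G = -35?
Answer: 2925821/1260 ≈ 2322.1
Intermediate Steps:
L(I, s) = 4/s + I/27 (L(I, s) = I*(1/27) + 4/s = I/27 + 4/s = 4/s + I/27)
b(u) = -¼ (b(u) = (-2*1)/8 = (⅛)*(-2) = -¼)
(2323 + b(-8)) + L(-15, G) = (2323 - ¼) + (4/(-35) + (1/27)*(-15)) = 9291/4 + (4*(-1/35) - 5/9) = 9291/4 + (-4/35 - 5/9) = 9291/4 - 211/315 = 2925821/1260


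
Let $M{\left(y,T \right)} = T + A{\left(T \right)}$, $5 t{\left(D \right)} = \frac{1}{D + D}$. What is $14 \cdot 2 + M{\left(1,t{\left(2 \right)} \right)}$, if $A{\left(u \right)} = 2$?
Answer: $\frac{601}{20} \approx 30.05$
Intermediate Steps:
$t{\left(D \right)} = \frac{1}{10 D}$ ($t{\left(D \right)} = \frac{1}{5 \left(D + D\right)} = \frac{1}{5 \cdot 2 D} = \frac{\frac{1}{2} \frac{1}{D}}{5} = \frac{1}{10 D}$)
$M{\left(y,T \right)} = 2 + T$ ($M{\left(y,T \right)} = T + 2 = 2 + T$)
$14 \cdot 2 + M{\left(1,t{\left(2 \right)} \right)} = 14 \cdot 2 + \left(2 + \frac{1}{10 \cdot 2}\right) = 28 + \left(2 + \frac{1}{10} \cdot \frac{1}{2}\right) = 28 + \left(2 + \frac{1}{20}\right) = 28 + \frac{41}{20} = \frac{601}{20}$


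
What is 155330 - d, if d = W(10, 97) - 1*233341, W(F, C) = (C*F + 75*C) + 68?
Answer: 380358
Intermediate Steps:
W(F, C) = 68 + 75*C + C*F (W(F, C) = (75*C + C*F) + 68 = 68 + 75*C + C*F)
d = -225028 (d = (68 + 75*97 + 97*10) - 1*233341 = (68 + 7275 + 970) - 233341 = 8313 - 233341 = -225028)
155330 - d = 155330 - 1*(-225028) = 155330 + 225028 = 380358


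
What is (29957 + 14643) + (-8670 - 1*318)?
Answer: 35612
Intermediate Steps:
(29957 + 14643) + (-8670 - 1*318) = 44600 + (-8670 - 318) = 44600 - 8988 = 35612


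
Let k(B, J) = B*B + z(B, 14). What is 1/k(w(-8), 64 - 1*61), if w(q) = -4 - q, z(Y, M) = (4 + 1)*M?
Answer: 1/86 ≈ 0.011628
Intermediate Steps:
z(Y, M) = 5*M
k(B, J) = 70 + B**2 (k(B, J) = B*B + 5*14 = B**2 + 70 = 70 + B**2)
1/k(w(-8), 64 - 1*61) = 1/(70 + (-4 - 1*(-8))**2) = 1/(70 + (-4 + 8)**2) = 1/(70 + 4**2) = 1/(70 + 16) = 1/86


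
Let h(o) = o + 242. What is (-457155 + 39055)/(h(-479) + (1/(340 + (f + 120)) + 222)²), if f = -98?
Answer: -54789496400/6427475797 ≈ -8.5243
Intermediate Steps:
h(o) = 242 + o
(-457155 + 39055)/(h(-479) + (1/(340 + (f + 120)) + 222)²) = (-457155 + 39055)/((242 - 479) + (1/(340 + (-98 + 120)) + 222)²) = -418100/(-237 + (1/(340 + 22) + 222)²) = -418100/(-237 + (1/362 + 222)²) = -418100/(-237 + (80365/362)²) = -418100/(-237 + 6458533225/131044) = -418100/6427475797/131044 = -418100*131044/6427475797 = -54789496400/6427475797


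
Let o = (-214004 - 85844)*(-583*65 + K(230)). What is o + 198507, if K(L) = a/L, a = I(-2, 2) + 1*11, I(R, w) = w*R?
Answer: 1306736874237/115 ≈ 1.1363e+10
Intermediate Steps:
I(R, w) = R*w
a = 7 (a = -2*2 + 1*11 = -4 + 11 = 7)
K(L) = 7/L
o = 1306714045932/115 (o = (-214004 - 85844)*(-583*65 + 7/230) = -299848*(-37895 + 7*(1/230)) = -299848*(-37895 + 7/230) = -299848*(-8715843/230) = 1306714045932/115 ≈ 1.1363e+10)
o + 198507 = 1306714045932/115 + 198507 = 1306736874237/115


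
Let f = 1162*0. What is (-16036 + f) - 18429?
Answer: -34465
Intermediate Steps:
f = 0
(-16036 + f) - 18429 = (-16036 + 0) - 18429 = -16036 - 18429 = -34465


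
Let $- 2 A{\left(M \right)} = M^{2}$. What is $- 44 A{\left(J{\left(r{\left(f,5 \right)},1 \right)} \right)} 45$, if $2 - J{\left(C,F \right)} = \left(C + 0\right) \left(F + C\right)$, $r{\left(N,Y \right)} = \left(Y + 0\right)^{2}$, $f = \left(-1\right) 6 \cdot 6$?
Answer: $415704960$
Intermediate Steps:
$f = -36$ ($f = \left(-6\right) 6 = -36$)
$r{\left(N,Y \right)} = Y^{2}$
$J{\left(C,F \right)} = 2 - C \left(C + F\right)$ ($J{\left(C,F \right)} = 2 - \left(C + 0\right) \left(F + C\right) = 2 - C \left(C + F\right)$)
$A{\left(M \right)} = - \frac{M^{2}}{2}$
$- 44 A{\left(J{\left(r{\left(f,5 \right)},1 \right)} \right)} 45 = - 44 \left(- \frac{\left(2 - \left(5^{2}\right)^{2} - 5^{2} \cdot 1\right)^{2}}{2}\right) 45 = - 44 \left(- \frac{\left(2 - 25^{2} - 25 \cdot 1\right)^{2}}{2}\right) 45 = - 44 \left(- \frac{\left(2 - 625 - 25\right)^{2}}{2}\right) 45 = - 44 \left(- \frac{\left(-648\right)^{2}}{2}\right) 45 = - 44 \left(\left(- \frac{1}{2}\right) 419904\right) 45 = \left(-44\right) \left(-209952\right) 45 = 9237888 \cdot 45 = 415704960$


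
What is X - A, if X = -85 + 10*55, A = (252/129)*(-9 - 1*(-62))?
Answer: 15543/43 ≈ 361.46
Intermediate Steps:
A = 4452/43 (A = (252*(1/129))*(-9 + 62) = (84/43)*53 = 4452/43 ≈ 103.53)
X = 465 (X = -85 + 550 = 465)
X - A = 465 - 1*4452/43 = 465 - 4452/43 = 15543/43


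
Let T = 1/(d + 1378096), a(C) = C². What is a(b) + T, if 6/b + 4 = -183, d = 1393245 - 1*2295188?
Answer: 1010381/979446721 ≈ 0.0010316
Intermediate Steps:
d = -901943 (d = 1393245 - 2295188 = -901943)
b = -6/187 (b = 6/(-4 - 183) = 6/(-187) = 6*(-1/187) = -6/187 ≈ -0.032086)
T = 1/476153 (T = 1/(-901943 + 1378096) = 1/476153 ≈ 2.1002e-6)
a(b) + T = (-6/187)² + 1/476153 = 36/34969 + 1/476153 = 1010381/979446721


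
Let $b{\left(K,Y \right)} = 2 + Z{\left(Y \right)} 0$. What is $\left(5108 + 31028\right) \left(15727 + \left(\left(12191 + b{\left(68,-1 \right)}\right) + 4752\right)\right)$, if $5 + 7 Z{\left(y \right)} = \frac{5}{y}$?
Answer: $1180635392$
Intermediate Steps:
$Z{\left(y \right)} = - \frac{5}{7} + \frac{5}{7 y}$ ($Z{\left(y \right)} = - \frac{5}{7} + \frac{5 \frac{1}{y}}{7} = - \frac{5}{7} + \frac{5}{7 y}$)
$b{\left(K,Y \right)} = 2$ ($b{\left(K,Y \right)} = 2 + \frac{5 \left(1 - Y\right)}{7 Y} 0 = 2 + 0 = 2$)
$\left(5108 + 31028\right) \left(15727 + \left(\left(12191 + b{\left(68,-1 \right)}\right) + 4752\right)\right) = \left(5108 + 31028\right) \left(15727 + \left(\left(12191 + 2\right) + 4752\right)\right) = 36136 \left(15727 + \left(12193 + 4752\right)\right) = 36136 \left(15727 + 16945\right) = 36136 \cdot 32672 = 1180635392$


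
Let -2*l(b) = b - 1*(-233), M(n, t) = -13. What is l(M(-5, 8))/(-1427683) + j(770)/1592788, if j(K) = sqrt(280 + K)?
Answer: 110/1427683 + 5*sqrt(42)/1592788 ≈ 9.7392e-5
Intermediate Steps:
l(b) = -233/2 - b/2 (l(b) = -(b - 1*(-233))/2 = -(b + 233)/2 = -(233 + b)/2 = -233/2 - b/2)
l(M(-5, 8))/(-1427683) + j(770)/1592788 = (-233/2 - 1/2*(-13))/(-1427683) + sqrt(280 + 770)/1592788 = (-233/2 + 13/2)*(-1/1427683) + sqrt(1050)*(1/1592788) = -110*(-1/1427683) + (5*sqrt(42))*(1/1592788) = 110/1427683 + 5*sqrt(42)/1592788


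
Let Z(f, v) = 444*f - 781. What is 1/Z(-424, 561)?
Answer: -1/189037 ≈ -5.2900e-6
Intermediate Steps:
Z(f, v) = -781 + 444*f
1/Z(-424, 561) = 1/(-781 + 444*(-424)) = 1/(-781 - 188256) = 1/(-189037) = -1/189037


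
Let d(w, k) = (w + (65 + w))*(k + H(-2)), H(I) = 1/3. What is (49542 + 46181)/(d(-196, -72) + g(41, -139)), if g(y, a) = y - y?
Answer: 95723/23435 ≈ 4.0846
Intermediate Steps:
g(y, a) = 0
H(I) = 1/3
d(w, k) = (65 + 2*w)*(1/3 + k) (d(w, k) = (w + (65 + w))*(k + 1/3) = (65 + 2*w)*(1/3 + k))
(49542 + 46181)/(d(-196, -72) + g(41, -139)) = (49542 + 46181)/((65/3 + 65*(-72) + (2/3)*(-196) + 2*(-72)*(-196)) + 0) = 95723/((65/3 - 4680 - 392/3 + 28224) + 0) = 95723/(23435 + 0) = 95723/23435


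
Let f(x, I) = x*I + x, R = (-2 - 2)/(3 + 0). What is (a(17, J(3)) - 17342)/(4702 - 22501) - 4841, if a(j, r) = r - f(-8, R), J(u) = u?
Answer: -258442852/53397 ≈ -4840.0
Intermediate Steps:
R = -4/3 ≈ -1.3333
f(x, I) = x + I*x (f(x, I) = I*x + x = x + I*x)
a(j, r) = -8/3 + r (a(j, r) = r - (-8)*(1 - 4/3) = r - (-8)*(-1)/3 = r - 1*8/3 = r - 8/3 = -8/3 + r)
(a(17, J(3)) - 17342)/(4702 - 22501) - 4841 = ((-8/3 + 3) - 17342)/(4702 - 22501) - 4841 = (⅓ - 17342)/(-17799) - 4841 = -52025/3*(-1/17799) - 4841 = 52025/53397 - 4841 = -258442852/53397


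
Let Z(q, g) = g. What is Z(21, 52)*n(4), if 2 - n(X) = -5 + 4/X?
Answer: 312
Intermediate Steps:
n(X) = 7 - 4/X (n(X) = 2 - (-5 + 4/X) = 2 + (5 - 4/X) = 7 - 4/X)
Z(21, 52)*n(4) = 52*(7 - 4/4) = 52*(7 - 4*1/4) = 52*(7 - 1) = 52*6 = 312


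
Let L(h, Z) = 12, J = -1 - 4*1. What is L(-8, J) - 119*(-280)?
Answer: 33332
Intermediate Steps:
J = -5 (J = -1 - 4 = -5)
L(-8, J) - 119*(-280) = 12 - 119*(-280) = 12 + 33320 = 33332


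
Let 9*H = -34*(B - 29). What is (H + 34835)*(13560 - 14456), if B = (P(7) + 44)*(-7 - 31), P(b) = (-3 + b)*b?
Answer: -365142400/9 ≈ -4.0571e+7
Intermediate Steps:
P(b) = b*(-3 + b)
B = -2736 (B = (7*(-3 + 7) + 44)*(-7 - 31) = (7*4 + 44)*(-38) = (28 + 44)*(-38) = 72*(-38) = -2736)
H = 94010/9 (H = (-34*(-2736 - 29))/9 = (-34*(-2765))/9 = (1/9)*94010 = 94010/9 ≈ 10446.)
(H + 34835)*(13560 - 14456) = (94010/9 + 34835)*(13560 - 14456) = (407525/9)*(-896) = -365142400/9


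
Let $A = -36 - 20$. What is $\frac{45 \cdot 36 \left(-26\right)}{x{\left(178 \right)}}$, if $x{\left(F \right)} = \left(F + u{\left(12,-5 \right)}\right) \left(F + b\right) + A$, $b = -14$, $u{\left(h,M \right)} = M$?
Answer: $- \frac{10530}{7079} \approx -1.4875$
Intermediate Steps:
$A = -56$ ($A = -36 - 20 = -56$)
$x{\left(F \right)} = -56 + \left(-14 + F\right) \left(-5 + F\right)$ ($x{\left(F \right)} = \left(F - 5\right) \left(F - 14\right) - 56 = \left(-5 + F\right) \left(-14 + F\right) - 56 = \left(-14 + F\right) \left(-5 + F\right) - 56 = -56 + \left(-14 + F\right) \left(-5 + F\right)$)
$\frac{45 \cdot 36 \left(-26\right)}{x{\left(178 \right)}} = \frac{45 \cdot 36 \left(-26\right)}{14 + 178^{2} - 3382} = \frac{1620 \left(-26\right)}{14 + 31684 - 3382} = - \frac{42120}{28316} = \left(-42120\right) \frac{1}{28316} = - \frac{10530}{7079}$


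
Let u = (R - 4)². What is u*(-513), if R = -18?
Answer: -248292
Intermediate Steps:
u = 484 (u = (-18 - 4)² = (-22)² = 484)
u*(-513) = 484*(-513) = -248292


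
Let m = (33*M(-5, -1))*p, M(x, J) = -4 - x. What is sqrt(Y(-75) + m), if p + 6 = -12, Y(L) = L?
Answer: I*sqrt(669) ≈ 25.865*I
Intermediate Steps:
p = -18 (p = -6 - 12 = -18)
m = -594 (m = (33*(-4 - 1*(-5)))*(-18) = (33*(-4 + 5))*(-18) = (33*1)*(-18) = 33*(-18) = -594)
sqrt(Y(-75) + m) = sqrt(-75 - 594) = sqrt(-669) = I*sqrt(669)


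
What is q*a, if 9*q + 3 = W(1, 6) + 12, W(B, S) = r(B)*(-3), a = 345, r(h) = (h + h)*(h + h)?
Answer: -115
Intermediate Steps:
r(h) = 4*h**2 (r(h) = (2*h)*(2*h) = 4*h**2)
W(B, S) = -12*B**2 (W(B, S) = (4*B**2)*(-3) = -12*B**2)
q = -1/3 (q = -1/3 + (-12*1**2 + 12)/9 = -1/3 + (-12*1 + 12)/9 = -1/3 + (-12 + 12)/9 = -1/3 + (1/9)*0 = -1/3 + 0 = -1/3 ≈ -0.33333)
q*a = -1/3*345 = -115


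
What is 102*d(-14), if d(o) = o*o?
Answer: 19992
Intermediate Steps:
d(o) = o²
102*d(-14) = 102*(-14)² = 102*196 = 19992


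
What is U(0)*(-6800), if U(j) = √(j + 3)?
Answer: -6800*√3 ≈ -11778.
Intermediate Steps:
U(j) = √(3 + j)
U(0)*(-6800) = √(3 + 0)*(-6800) = √3*(-6800) = -6800*√3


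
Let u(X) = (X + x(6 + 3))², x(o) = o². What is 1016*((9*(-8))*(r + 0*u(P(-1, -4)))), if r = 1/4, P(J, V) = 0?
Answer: -18288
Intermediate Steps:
r = ¼ ≈ 0.25000
u(X) = (81 + X)² (u(X) = (X + (6 + 3)²)² = (X + 9²)² = (X + 81)² = (81 + X)²)
1016*((9*(-8))*(r + 0*u(P(-1, -4)))) = 1016*((9*(-8))*(¼ + 0*(81 + 0)²)) = 1016*(-72*(¼ + 0*81²)) = 1016*(-72*(¼ + 0*6561)) = 1016*(-72*(¼ + 0)) = 1016*(-72*¼) = 1016*(-18) = -18288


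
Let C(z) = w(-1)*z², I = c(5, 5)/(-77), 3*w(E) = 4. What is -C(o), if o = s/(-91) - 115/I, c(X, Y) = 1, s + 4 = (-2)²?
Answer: -313644100/3 ≈ -1.0455e+8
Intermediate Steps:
s = 0 (s = -4 + (-2)² = -4 + 4 = 0)
w(E) = 4/3 (w(E) = (⅓)*4 = 4/3)
I = -1/77 (I = 1/(-77) = 1*(-1/77) = -1/77 ≈ -0.012987)
o = 8855 (o = 0/(-91) - 115/(-1/77) = 0*(-1/91) - 115*(-77) = 0 + 8855 = 8855)
C(z) = 4*z²/3
-C(o) = -4*8855²/3 = -4*78411025/3 = -1*313644100/3 = -313644100/3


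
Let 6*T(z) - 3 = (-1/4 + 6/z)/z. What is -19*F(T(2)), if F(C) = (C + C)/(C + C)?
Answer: -19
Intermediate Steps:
T(z) = ½ + (-¼ + 6/z)/(6*z) (T(z) = ½ + ((-1/4 + 6/z)/z)/6 = ½ + ((-1*¼ + 6/z)/z)/6 = ½ + ((-¼ + 6/z)/z)/6 = ½ + (-¼ + 6/z)/(6*z))
F(C) = 1 (F(C) = (2*C)/((2*C)) = (2*C)*(1/(2*C)) = 1)
-19*F(T(2)) = -19*1 = -19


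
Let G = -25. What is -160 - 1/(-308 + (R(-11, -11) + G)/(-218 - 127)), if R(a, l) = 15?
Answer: -3399931/21250 ≈ -160.00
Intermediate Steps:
-160 - 1/(-308 + (R(-11, -11) + G)/(-218 - 127)) = -160 - 1/(-308 + (15 - 25)/(-218 - 127)) = -160 - 1/(-308 - 10/(-345)) = -160 - 1/(-308 - 10*(-1/345)) = -160 - 1/(-308 + 2/69) = -160 - 1/(-21250/69) = -160 - 1*(-69/21250) = -160 + 69/21250 = -3399931/21250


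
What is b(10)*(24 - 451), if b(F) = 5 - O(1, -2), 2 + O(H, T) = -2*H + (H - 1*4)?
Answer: -5124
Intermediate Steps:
O(H, T) = -6 - H (O(H, T) = -2 + (-2*H + (H - 1*4)) = -2 + (-2*H + (H - 4)) = -2 + (-2*H + (-4 + H)) = -2 + (-4 - H) = -6 - H)
b(F) = 12 (b(F) = 5 - (-6 - 1*1) = 5 - (-6 - 1) = 5 - 1*(-7) = 5 + 7 = 12)
b(10)*(24 - 451) = 12*(24 - 451) = 12*(-427) = -5124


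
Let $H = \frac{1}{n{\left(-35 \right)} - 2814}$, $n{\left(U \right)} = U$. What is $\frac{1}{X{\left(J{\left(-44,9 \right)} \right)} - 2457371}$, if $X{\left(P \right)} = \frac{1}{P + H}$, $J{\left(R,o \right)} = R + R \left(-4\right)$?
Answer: $- \frac{376067}{924136137008} \approx -4.0694 \cdot 10^{-7}$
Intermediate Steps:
$J{\left(R,o \right)} = - 3 R$ ($J{\left(R,o \right)} = R - 4 R = - 3 R$)
$H = - \frac{1}{2849}$ ($H = \frac{1}{-35 - 2814} = \frac{1}{-2849} = - \frac{1}{2849} \approx -0.000351$)
$X{\left(P \right)} = \frac{1}{- \frac{1}{2849} + P}$ ($X{\left(P \right)} = \frac{1}{P - \frac{1}{2849}} = \frac{1}{- \frac{1}{2849} + P}$)
$\frac{1}{X{\left(J{\left(-44,9 \right)} \right)} - 2457371} = \frac{1}{\frac{2849}{-1 + 2849 \left(\left(-3\right) \left(-44\right)\right)} - 2457371} = \frac{1}{\frac{2849}{-1 + 2849 \cdot 132} - 2457371} = \frac{1}{\frac{2849}{-1 + 376068} - 2457371} = \frac{1}{\frac{2849}{376067} - 2457371} = \frac{1}{- \frac{924136137008}{376067}} = - \frac{376067}{924136137008}$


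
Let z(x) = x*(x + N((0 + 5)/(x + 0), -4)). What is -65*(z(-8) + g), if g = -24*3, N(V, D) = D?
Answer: -1560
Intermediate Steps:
g = -72
z(x) = x*(-4 + x) (z(x) = x*(x - 4) = x*(-4 + x))
-65*(z(-8) + g) = -65*(-8*(-4 - 8) - 72) = -65*(-8*(-12) - 72) = -65*(96 - 72) = -65*24 = -1560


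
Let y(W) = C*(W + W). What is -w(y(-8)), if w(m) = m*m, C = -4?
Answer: -4096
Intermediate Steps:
y(W) = -8*W (y(W) = -4*(W + W) = -8*W)
w(m) = m²
-w(y(-8)) = -(-8*(-8))² = -1*64² = -1*4096 = -4096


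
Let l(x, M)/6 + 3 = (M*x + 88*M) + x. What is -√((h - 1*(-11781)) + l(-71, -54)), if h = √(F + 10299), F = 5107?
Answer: -√(5829 + √15406) ≈ -77.156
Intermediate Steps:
h = √15406 (h = √(5107 + 10299) = √15406 ≈ 124.12)
l(x, M) = -18 + 6*x + 528*M + 6*M*x (l(x, M) = -18 + 6*((M*x + 88*M) + x) = -18 + 6*((88*M + M*x) + x) = -18 + 6*(x + 88*M + M*x) = -18 + (6*x + 528*M + 6*M*x) = -18 + 6*x + 528*M + 6*M*x)
-√((h - 1*(-11781)) + l(-71, -54)) = -√((√15406 - 1*(-11781)) + (-18 + 6*(-71) + 528*(-54) + 6*(-54)*(-71))) = -√((√15406 + 11781) + (-18 - 426 - 28512 + 23004)) = -√((11781 + √15406) - 5952) = -√(5829 + √15406)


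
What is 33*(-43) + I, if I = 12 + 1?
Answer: -1406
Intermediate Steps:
I = 13
33*(-43) + I = 33*(-43) + 13 = -1419 + 13 = -1406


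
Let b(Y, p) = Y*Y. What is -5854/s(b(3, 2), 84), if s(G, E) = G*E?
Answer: -2927/378 ≈ -7.7434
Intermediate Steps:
b(Y, p) = Y**2
s(G, E) = E*G
-5854/s(b(3, 2), 84) = -5854/(84*3**2) = -5854/(84*9) = -5854/756 = -5854*1/756 = -2927/378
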